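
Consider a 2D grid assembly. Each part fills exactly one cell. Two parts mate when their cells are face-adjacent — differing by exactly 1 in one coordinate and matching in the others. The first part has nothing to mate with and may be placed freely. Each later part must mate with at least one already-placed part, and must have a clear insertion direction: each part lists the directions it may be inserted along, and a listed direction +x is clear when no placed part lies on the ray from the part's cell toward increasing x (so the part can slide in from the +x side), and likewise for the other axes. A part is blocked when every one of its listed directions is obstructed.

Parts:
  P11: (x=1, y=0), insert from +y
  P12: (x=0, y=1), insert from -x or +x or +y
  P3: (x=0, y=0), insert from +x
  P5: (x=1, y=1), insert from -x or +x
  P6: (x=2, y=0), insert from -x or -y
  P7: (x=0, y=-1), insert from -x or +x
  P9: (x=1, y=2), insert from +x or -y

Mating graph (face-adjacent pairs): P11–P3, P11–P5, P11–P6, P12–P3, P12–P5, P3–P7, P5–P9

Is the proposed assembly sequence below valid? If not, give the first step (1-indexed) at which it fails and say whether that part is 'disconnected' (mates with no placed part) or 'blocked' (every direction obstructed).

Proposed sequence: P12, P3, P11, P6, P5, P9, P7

Valid

1. P12@(0, 1) [-x clear] — {P12}
2. P3@(0, 0) [+x clear] — {P12, P3}
3. P11@(1, 0) [+y clear] — {P11, P12, P3}
4. P6@(2, 0) [-y clear] — {P11, P12, P3, P6}
5. P5@(1, 1) [+x clear] — {P11, P12, P3, P5, P6}
6. P9@(1, 2) [+x clear] — {P11, P12, P3, P5, P6, P9}
7. P7@(0, -1) [-x clear] — {P11, P12, P3, P5, P6, P7, P9}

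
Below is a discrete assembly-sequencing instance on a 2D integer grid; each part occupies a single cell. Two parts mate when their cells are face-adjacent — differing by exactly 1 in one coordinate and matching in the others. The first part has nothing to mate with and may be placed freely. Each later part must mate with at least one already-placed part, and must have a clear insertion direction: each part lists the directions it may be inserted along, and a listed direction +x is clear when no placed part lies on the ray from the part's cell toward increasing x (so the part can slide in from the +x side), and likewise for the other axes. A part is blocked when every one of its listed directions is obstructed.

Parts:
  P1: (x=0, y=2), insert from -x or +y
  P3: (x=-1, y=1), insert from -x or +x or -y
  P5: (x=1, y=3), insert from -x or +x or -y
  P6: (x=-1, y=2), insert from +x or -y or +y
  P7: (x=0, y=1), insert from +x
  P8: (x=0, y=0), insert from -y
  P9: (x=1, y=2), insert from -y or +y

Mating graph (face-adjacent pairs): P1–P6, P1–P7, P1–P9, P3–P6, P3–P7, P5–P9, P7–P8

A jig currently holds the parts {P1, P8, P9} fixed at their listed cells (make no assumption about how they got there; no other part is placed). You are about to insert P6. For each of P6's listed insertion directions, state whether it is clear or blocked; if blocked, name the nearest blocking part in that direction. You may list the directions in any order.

+x: blocked by P1; +y: clear; -y: clear

+x: nearest on ray is P1@(0, 2) ⇒ blocked
-y: ray from P6(-1, 2) has no placed part ⇒ clear
+y: ray from P6(-1, 2) has no placed part ⇒ clear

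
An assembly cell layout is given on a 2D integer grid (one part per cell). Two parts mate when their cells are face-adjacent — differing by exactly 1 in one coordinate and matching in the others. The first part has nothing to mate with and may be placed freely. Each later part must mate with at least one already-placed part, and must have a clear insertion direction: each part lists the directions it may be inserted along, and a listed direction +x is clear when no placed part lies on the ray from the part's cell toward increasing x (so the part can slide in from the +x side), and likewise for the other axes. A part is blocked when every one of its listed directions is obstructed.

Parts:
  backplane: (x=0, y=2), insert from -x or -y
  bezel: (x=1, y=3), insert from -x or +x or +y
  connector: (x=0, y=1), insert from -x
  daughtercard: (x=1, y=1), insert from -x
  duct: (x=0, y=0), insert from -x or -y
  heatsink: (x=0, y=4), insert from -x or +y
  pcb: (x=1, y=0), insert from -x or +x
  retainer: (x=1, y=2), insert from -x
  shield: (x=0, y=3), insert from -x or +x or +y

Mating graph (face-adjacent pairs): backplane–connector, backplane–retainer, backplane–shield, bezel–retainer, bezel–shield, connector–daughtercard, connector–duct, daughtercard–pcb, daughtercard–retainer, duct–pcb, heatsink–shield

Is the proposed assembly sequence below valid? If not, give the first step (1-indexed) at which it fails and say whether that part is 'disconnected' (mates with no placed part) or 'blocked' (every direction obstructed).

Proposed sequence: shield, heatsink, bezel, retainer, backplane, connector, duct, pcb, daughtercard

Invalid at step 9 (blocked)

1. shield@(0, 3) [-x clear] — {shield}
2. heatsink@(0, 4) [-x clear] — {heatsink, shield}
3. bezel@(1, 3) [+x clear] — {bezel, heatsink, shield}
4. retainer@(1, 2) [-x clear] — {bezel, heatsink, retainer, shield}
5. backplane@(0, 2) [-x clear] — {backplane, bezel, heatsink, retainer, shield}
6. connector@(0, 1) [-x clear] — {backplane, bezel, connector, heatsink, retainer, shield}
7. duct@(0, 0) [-x clear] — {backplane, bezel, connector, duct, heatsink, retainer, shield}
8. pcb@(1, 0) [+x clear] — {backplane, bezel, connector, duct, heatsink, pcb, retainer, shield}
9. daughtercard@(1, 1) — -x all obstructed ⇒ blocked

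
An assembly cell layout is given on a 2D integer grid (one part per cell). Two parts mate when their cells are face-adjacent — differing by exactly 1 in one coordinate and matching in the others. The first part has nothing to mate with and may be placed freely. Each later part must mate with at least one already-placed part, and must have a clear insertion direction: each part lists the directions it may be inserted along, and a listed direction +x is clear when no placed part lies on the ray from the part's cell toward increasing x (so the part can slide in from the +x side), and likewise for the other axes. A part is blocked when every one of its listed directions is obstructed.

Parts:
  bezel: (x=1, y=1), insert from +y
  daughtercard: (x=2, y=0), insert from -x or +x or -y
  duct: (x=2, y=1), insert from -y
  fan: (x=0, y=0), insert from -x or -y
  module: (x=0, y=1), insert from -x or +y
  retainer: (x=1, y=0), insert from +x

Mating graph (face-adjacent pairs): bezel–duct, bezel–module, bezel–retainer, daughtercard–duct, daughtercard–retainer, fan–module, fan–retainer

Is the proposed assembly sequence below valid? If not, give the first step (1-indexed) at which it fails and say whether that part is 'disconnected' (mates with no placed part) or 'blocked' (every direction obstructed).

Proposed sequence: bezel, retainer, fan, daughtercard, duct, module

Invalid at step 5 (blocked)

1. bezel@(1, 1) [+y clear] — {bezel}
2. retainer@(1, 0) [+x clear] — {bezel, retainer}
3. fan@(0, 0) [-x clear] — {bezel, fan, retainer}
4. daughtercard@(2, 0) [+x clear] — {bezel, daughtercard, fan, retainer}
5. duct@(2, 1) — -y all obstructed ⇒ blocked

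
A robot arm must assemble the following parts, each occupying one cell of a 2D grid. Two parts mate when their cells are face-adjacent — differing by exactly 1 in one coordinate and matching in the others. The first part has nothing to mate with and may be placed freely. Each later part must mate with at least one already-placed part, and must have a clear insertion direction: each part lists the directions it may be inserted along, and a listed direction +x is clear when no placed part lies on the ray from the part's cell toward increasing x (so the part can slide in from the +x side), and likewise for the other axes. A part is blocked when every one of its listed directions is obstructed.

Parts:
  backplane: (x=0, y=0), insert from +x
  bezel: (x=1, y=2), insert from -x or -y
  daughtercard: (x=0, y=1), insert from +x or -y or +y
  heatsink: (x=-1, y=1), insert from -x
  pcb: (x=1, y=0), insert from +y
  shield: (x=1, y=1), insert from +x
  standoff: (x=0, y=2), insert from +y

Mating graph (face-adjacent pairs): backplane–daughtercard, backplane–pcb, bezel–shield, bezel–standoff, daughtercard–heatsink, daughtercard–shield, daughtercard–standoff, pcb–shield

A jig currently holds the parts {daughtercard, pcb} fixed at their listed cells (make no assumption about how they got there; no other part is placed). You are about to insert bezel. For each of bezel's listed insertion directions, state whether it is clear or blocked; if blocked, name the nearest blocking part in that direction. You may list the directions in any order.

-x: clear; -y: blocked by pcb

-x: ray from bezel(1, 2) has no placed part ⇒ clear
-y: nearest on ray is pcb@(1, 0) ⇒ blocked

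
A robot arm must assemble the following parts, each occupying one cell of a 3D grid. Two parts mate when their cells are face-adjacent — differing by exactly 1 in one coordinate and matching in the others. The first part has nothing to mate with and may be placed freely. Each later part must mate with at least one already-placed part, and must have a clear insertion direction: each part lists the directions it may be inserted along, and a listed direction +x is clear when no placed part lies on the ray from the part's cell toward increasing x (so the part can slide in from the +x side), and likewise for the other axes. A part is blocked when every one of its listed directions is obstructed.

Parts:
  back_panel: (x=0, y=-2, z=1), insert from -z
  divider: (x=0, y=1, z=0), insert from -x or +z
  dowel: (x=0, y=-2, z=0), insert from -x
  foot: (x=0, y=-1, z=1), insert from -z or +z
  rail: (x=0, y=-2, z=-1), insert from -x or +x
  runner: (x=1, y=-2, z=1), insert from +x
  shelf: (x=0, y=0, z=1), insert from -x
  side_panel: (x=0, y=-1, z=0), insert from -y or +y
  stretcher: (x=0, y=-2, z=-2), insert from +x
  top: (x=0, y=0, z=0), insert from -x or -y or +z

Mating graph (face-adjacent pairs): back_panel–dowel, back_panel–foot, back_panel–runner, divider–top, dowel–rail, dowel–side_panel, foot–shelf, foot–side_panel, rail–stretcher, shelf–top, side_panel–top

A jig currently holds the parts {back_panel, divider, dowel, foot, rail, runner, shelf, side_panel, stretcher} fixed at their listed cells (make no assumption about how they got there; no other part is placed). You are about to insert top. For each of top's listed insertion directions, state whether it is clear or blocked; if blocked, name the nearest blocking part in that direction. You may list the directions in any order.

+z: blocked by shelf; -x: clear; -y: blocked by side_panel

-x: ray from top(0, 0, 0) has no placed part ⇒ clear
-y: nearest on ray is side_panel@(0, -1, 0) ⇒ blocked
+z: nearest on ray is shelf@(0, 0, 1) ⇒ blocked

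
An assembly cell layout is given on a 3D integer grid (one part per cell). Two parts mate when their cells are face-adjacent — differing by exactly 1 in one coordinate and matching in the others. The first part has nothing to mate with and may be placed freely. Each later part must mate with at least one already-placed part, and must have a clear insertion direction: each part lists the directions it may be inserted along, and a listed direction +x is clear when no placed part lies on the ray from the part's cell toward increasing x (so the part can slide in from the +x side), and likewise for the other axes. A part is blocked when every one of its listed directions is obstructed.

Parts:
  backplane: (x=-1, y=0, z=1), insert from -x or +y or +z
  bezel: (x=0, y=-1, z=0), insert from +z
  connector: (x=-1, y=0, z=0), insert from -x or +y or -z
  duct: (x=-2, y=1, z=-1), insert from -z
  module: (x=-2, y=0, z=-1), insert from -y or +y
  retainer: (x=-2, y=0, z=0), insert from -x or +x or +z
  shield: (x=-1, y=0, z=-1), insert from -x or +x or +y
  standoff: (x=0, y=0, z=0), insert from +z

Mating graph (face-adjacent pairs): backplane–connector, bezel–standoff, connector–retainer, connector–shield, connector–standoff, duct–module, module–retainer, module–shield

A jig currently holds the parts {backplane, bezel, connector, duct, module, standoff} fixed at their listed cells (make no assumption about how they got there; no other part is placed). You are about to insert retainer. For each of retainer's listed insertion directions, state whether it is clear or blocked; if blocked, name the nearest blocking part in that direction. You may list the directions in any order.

-x: ray from retainer(-2, 0, 0) has no placed part ⇒ clear
+x: nearest on ray is connector@(-1, 0, 0) ⇒ blocked
+z: ray from retainer(-2, 0, 0) has no placed part ⇒ clear

+x: blocked by connector; +z: clear; -x: clear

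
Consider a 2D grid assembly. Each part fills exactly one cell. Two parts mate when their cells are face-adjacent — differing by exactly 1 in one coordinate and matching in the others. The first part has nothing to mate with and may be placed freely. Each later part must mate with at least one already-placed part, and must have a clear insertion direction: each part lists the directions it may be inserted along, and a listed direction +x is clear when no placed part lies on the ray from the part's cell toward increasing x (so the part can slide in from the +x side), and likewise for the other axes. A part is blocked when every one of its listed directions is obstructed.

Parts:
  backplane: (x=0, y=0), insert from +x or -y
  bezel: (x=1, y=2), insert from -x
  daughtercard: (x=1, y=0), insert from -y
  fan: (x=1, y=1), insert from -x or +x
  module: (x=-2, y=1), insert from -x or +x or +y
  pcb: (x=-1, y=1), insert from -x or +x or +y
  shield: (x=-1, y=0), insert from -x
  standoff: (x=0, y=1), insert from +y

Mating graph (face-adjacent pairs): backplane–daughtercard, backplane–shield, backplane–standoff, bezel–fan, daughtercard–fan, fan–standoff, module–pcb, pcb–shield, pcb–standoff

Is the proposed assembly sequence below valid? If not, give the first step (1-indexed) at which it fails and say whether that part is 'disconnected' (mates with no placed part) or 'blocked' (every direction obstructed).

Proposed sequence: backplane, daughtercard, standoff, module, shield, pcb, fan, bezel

1. backplane@(0, 0) [+x clear] — {backplane}
2. daughtercard@(1, 0) [-y clear] — {backplane, daughtercard}
3. standoff@(0, 1) [+y clear] — {backplane, daughtercard, standoff}
4. module@(-2, 1) — no placed neighbour ⇒ disconnected

Invalid at step 4 (disconnected)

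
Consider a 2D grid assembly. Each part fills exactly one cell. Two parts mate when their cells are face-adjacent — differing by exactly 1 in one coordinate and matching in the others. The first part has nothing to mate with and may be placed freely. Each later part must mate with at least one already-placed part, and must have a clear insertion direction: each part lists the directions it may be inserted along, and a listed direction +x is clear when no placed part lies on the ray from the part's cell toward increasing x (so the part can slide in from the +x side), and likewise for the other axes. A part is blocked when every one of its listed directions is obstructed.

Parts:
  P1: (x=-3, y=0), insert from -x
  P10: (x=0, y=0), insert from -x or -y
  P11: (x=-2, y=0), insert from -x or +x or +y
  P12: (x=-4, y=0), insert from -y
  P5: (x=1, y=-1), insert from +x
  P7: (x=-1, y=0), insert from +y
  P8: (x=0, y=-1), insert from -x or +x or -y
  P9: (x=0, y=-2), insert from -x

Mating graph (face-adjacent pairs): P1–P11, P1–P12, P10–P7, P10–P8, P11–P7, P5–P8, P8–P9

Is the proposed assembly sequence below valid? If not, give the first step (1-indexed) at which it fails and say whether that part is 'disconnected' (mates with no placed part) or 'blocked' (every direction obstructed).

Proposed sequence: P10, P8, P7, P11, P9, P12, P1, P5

1. P10@(0, 0) [-x clear] — {P10}
2. P8@(0, -1) [-x clear] — {P10, P8}
3. P7@(-1, 0) [+y clear] — {P10, P7, P8}
4. P11@(-2, 0) [-x clear] — {P10, P11, P7, P8}
5. P9@(0, -2) [-x clear] — {P10, P11, P7, P8, P9}
6. P12@(-4, 0) — no placed neighbour ⇒ disconnected

Invalid at step 6 (disconnected)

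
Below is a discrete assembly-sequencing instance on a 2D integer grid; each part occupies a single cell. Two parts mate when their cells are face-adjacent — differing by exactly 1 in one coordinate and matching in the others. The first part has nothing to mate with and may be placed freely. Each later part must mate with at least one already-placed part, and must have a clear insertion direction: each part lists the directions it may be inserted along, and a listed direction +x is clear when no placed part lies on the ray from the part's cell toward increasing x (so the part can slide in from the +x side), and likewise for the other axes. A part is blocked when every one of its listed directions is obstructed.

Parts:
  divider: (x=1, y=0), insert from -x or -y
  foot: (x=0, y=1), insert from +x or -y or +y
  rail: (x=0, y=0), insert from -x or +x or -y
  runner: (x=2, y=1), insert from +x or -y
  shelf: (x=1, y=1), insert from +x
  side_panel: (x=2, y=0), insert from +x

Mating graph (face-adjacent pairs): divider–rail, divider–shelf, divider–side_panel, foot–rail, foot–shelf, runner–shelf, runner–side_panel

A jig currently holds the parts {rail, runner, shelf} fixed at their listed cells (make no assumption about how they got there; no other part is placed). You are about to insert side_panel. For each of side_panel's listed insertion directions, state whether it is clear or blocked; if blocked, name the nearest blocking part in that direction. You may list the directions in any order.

+x: ray from side_panel(2, 0) has no placed part ⇒ clear

+x: clear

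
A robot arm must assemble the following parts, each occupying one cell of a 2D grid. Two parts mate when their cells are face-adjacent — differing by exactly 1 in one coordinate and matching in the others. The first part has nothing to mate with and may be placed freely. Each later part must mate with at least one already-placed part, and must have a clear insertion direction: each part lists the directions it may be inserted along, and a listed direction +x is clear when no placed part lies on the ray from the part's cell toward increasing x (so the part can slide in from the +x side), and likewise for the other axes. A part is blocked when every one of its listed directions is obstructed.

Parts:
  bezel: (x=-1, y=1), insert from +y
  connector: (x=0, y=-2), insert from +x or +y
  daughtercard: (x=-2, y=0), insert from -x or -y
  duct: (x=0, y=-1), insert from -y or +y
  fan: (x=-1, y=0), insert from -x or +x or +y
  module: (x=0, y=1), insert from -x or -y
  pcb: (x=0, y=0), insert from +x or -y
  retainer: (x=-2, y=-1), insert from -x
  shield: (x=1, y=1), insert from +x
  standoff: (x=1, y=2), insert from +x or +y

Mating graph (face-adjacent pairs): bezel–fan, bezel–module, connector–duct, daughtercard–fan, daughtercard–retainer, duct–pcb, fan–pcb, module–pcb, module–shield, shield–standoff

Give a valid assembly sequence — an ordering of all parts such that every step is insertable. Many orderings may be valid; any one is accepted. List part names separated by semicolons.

retainer; daughtercard; fan; pcb; module; bezel; shield; duct; connector; standoff

1. retainer@(-2, -1) [-x clear] — {retainer}
2. daughtercard@(-2, 0) [-x clear] — {daughtercard, retainer}
3. fan@(-1, 0) [+x clear] — {daughtercard, fan, retainer}
4. pcb@(0, 0) [+x clear] — {daughtercard, fan, pcb, retainer}
5. module@(0, 1) [-x clear] — {daughtercard, fan, module, pcb, retainer}
6. bezel@(-1, 1) [+y clear] — {bezel, daughtercard, fan, module, pcb, retainer}
7. shield@(1, 1) [+x clear] — {bezel, daughtercard, fan, module, pcb, retainer, shield}
8. duct@(0, -1) [-y clear] — {bezel, daughtercard, duct, fan, module, pcb, retainer, shield}
9. connector@(0, -2) [+x clear] — {bezel, connector, daughtercard, duct, fan, module, pcb, retainer, shield}
10. standoff@(1, 2) [+x clear] — {bezel, connector, daughtercard, duct, fan, module, pcb, retainer, shield, standoff}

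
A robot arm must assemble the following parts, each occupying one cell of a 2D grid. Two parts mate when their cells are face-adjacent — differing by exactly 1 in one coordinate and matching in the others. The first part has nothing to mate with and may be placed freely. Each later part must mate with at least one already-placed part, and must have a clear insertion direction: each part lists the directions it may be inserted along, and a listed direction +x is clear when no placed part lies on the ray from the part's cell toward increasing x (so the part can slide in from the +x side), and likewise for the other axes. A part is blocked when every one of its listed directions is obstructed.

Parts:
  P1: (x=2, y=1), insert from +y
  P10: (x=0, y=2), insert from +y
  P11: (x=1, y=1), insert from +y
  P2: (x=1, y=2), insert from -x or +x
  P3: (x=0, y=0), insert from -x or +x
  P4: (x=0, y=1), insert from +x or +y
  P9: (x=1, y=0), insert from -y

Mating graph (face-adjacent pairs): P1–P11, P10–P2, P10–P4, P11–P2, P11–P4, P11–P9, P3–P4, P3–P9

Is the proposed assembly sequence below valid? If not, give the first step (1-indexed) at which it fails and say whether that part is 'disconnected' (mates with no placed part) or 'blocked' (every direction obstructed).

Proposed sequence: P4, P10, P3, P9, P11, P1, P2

1. P4@(0, 1) [+x clear] — {P4}
2. P10@(0, 2) [+y clear] — {P10, P4}
3. P3@(0, 0) [-x clear] — {P10, P3, P4}
4. P9@(1, 0) [-y clear] — {P10, P3, P4, P9}
5. P11@(1, 1) [+y clear] — {P10, P11, P3, P4, P9}
6. P1@(2, 1) [+y clear] — {P1, P10, P11, P3, P4, P9}
7. P2@(1, 2) [+x clear] — {P1, P10, P11, P2, P3, P4, P9}

Valid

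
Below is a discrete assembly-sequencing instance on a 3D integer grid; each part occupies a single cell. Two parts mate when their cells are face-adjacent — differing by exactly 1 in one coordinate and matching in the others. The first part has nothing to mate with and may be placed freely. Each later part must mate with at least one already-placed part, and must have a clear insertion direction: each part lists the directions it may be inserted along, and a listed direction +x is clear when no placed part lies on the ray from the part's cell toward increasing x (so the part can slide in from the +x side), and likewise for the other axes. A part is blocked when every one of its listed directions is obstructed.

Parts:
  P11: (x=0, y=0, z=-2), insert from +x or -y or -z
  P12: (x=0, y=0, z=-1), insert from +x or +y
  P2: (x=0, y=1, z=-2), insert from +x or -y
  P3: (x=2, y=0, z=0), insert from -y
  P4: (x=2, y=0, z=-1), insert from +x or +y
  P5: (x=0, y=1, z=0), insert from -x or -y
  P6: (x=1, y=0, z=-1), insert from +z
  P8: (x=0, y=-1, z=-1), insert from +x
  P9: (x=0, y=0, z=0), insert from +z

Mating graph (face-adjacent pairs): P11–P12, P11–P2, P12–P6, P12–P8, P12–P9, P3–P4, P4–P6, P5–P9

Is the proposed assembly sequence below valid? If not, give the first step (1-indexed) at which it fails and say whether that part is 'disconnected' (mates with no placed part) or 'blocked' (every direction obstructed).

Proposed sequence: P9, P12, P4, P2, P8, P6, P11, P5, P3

1. P9@(0, 0, 0) [+z clear] — {P9}
2. P12@(0, 0, -1) [+x clear] — {P12, P9}
3. P4@(2, 0, -1) — no placed neighbour ⇒ disconnected

Invalid at step 3 (disconnected)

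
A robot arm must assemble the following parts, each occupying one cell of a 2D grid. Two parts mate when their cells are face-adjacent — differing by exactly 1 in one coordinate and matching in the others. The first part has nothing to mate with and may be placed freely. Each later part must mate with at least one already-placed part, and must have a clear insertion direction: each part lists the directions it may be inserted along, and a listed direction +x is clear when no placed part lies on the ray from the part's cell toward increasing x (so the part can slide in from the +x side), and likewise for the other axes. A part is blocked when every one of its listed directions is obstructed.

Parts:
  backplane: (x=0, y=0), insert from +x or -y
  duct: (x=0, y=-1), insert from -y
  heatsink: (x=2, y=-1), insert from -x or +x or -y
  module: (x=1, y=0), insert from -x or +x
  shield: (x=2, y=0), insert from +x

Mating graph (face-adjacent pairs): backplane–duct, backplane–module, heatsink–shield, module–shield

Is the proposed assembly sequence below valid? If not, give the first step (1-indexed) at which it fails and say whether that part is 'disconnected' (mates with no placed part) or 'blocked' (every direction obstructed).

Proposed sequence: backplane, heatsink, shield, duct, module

Invalid at step 2 (disconnected)

1. backplane@(0, 0) [+x clear] — {backplane}
2. heatsink@(2, -1) — no placed neighbour ⇒ disconnected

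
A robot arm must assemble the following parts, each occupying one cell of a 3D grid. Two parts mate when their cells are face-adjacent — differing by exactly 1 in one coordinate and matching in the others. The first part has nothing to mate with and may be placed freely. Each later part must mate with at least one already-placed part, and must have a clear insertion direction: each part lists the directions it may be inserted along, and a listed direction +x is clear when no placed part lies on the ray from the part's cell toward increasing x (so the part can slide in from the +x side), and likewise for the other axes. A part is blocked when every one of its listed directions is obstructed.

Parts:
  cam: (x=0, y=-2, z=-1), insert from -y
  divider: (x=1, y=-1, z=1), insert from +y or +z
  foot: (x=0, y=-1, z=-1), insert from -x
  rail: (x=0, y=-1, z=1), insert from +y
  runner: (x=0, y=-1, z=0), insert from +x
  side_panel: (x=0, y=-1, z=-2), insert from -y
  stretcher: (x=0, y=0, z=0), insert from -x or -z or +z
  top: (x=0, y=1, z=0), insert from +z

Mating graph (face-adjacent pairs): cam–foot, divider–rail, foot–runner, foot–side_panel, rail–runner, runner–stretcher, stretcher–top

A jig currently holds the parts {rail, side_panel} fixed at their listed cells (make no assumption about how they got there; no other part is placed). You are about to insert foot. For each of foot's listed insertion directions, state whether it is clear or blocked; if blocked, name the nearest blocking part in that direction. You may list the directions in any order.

-x: ray from foot(0, -1, -1) has no placed part ⇒ clear

-x: clear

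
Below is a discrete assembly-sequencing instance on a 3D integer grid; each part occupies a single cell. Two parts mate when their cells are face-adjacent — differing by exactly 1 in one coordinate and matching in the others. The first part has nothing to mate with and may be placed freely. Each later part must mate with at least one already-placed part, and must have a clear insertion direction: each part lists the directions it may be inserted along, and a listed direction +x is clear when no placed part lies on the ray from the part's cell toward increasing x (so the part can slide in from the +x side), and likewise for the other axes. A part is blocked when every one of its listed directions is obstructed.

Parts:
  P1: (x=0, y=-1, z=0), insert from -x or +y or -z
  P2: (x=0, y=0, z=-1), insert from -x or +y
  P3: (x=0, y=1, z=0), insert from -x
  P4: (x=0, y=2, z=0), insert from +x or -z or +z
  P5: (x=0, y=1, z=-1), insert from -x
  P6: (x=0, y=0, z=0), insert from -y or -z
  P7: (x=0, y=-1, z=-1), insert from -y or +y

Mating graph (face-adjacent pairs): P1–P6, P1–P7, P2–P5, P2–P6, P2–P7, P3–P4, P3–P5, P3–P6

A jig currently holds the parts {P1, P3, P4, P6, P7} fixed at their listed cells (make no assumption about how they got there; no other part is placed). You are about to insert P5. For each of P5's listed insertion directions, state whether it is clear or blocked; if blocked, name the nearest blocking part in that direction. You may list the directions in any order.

-x: clear

-x: ray from P5(0, 1, -1) has no placed part ⇒ clear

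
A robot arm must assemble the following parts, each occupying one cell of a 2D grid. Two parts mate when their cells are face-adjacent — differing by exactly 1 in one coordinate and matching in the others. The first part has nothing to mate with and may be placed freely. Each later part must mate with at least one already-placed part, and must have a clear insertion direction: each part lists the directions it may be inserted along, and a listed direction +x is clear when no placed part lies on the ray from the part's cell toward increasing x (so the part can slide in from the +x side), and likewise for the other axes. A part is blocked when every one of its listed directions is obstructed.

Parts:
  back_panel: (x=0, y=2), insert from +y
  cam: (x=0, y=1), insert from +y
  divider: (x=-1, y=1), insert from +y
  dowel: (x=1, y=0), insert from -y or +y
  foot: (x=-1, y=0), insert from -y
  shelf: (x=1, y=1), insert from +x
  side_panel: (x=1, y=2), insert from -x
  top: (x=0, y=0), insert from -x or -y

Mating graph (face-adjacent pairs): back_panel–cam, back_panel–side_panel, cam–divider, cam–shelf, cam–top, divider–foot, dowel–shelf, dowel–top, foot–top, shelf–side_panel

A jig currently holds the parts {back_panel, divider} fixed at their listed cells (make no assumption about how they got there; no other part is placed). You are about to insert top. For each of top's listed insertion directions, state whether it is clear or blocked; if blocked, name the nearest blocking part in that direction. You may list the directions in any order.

-x: clear; -y: clear

-x: ray from top(0, 0) has no placed part ⇒ clear
-y: ray from top(0, 0) has no placed part ⇒ clear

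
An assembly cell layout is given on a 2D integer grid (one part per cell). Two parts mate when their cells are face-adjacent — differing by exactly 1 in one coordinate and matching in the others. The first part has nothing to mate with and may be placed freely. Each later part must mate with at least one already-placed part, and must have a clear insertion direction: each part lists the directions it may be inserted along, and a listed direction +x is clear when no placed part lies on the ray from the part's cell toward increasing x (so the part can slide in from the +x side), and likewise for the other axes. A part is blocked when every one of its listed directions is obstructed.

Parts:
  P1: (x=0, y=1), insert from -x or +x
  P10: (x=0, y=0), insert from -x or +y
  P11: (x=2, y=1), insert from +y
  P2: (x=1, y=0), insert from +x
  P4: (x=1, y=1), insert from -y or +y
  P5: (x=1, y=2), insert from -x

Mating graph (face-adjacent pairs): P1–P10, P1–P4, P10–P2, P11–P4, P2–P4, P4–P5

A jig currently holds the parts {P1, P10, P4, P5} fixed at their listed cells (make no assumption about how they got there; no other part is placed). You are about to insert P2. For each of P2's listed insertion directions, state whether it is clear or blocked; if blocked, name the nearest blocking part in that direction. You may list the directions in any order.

+x: clear

+x: ray from P2(1, 0) has no placed part ⇒ clear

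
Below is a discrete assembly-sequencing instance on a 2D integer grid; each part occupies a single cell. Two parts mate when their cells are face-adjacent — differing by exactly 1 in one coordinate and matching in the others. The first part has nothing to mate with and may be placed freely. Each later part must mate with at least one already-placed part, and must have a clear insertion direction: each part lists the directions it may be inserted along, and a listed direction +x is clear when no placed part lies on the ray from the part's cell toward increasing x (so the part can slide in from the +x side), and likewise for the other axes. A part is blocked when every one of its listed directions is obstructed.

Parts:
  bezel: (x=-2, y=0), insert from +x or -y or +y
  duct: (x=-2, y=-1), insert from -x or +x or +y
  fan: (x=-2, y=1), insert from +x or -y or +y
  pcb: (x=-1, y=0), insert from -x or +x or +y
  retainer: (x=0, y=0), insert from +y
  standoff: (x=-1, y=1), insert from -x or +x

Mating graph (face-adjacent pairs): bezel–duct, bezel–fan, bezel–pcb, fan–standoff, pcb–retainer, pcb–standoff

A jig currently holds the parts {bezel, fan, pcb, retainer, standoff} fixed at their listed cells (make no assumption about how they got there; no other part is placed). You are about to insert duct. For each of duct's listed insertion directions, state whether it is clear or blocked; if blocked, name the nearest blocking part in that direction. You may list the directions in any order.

-x: ray from duct(-2, -1) has no placed part ⇒ clear
+x: ray from duct(-2, -1) has no placed part ⇒ clear
+y: nearest on ray is bezel@(-2, 0) ⇒ blocked

+x: clear; +y: blocked by bezel; -x: clear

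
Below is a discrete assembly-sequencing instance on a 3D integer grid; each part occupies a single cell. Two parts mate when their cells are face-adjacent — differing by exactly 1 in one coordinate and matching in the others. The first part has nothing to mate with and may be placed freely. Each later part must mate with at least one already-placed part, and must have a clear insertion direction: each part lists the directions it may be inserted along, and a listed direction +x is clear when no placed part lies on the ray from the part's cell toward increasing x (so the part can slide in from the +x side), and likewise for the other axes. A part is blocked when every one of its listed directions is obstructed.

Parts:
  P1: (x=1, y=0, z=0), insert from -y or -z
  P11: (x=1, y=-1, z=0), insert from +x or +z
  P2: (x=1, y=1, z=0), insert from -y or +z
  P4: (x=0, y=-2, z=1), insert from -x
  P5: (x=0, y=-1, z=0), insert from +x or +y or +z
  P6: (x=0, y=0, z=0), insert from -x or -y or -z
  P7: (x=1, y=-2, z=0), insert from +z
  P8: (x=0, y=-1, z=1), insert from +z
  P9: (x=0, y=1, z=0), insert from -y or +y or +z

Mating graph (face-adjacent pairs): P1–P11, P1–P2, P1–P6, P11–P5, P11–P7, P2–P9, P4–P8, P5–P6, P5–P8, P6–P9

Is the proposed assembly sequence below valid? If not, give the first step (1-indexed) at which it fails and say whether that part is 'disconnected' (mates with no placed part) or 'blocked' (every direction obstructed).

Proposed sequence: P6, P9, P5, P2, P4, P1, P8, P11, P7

Invalid at step 5 (disconnected)

1. P6@(0, 0, 0) [-x clear] — {P6}
2. P9@(0, 1, 0) [+y clear] — {P6, P9}
3. P5@(0, -1, 0) [+x clear] — {P5, P6, P9}
4. P2@(1, 1, 0) [-y clear] — {P2, P5, P6, P9}
5. P4@(0, -2, 1) — no placed neighbour ⇒ disconnected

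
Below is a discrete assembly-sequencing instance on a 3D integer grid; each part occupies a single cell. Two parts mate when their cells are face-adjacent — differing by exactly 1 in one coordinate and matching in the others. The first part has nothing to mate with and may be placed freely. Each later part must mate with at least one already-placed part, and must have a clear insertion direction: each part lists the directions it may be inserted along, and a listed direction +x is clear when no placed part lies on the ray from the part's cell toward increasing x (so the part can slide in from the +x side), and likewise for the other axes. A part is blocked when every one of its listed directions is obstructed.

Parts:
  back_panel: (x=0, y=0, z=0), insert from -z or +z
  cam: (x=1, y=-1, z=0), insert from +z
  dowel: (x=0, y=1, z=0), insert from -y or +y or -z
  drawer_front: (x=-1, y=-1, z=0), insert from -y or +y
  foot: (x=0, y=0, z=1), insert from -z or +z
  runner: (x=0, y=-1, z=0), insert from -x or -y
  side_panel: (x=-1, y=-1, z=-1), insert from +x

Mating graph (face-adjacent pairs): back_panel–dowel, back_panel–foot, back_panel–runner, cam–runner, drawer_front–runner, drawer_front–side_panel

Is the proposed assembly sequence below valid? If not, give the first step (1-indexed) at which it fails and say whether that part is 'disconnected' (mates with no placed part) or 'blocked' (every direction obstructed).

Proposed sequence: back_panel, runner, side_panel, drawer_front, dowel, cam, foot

Invalid at step 3 (disconnected)

1. back_panel@(0, 0, 0) [-z clear] — {back_panel}
2. runner@(0, -1, 0) [-x clear] — {back_panel, runner}
3. side_panel@(-1, -1, -1) — no placed neighbour ⇒ disconnected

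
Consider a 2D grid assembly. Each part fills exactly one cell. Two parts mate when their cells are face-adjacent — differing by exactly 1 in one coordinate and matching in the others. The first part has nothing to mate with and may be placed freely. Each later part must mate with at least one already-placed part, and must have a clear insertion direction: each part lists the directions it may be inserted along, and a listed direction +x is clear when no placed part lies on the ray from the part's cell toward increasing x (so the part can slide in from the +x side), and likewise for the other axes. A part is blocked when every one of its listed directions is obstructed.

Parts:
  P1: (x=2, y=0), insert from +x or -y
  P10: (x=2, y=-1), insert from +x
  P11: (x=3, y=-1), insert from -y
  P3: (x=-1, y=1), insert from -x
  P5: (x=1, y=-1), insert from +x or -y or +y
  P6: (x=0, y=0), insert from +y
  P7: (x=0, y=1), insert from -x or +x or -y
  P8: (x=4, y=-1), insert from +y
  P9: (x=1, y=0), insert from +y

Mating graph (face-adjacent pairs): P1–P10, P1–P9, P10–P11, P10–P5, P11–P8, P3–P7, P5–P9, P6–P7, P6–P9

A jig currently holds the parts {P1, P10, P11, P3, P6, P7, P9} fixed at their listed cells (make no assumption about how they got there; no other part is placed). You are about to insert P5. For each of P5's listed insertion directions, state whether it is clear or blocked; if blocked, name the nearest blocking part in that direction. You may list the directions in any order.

+x: blocked by P10; +y: blocked by P9; -y: clear

+x: nearest on ray is P10@(2, -1) ⇒ blocked
-y: ray from P5(1, -1) has no placed part ⇒ clear
+y: nearest on ray is P9@(1, 0) ⇒ blocked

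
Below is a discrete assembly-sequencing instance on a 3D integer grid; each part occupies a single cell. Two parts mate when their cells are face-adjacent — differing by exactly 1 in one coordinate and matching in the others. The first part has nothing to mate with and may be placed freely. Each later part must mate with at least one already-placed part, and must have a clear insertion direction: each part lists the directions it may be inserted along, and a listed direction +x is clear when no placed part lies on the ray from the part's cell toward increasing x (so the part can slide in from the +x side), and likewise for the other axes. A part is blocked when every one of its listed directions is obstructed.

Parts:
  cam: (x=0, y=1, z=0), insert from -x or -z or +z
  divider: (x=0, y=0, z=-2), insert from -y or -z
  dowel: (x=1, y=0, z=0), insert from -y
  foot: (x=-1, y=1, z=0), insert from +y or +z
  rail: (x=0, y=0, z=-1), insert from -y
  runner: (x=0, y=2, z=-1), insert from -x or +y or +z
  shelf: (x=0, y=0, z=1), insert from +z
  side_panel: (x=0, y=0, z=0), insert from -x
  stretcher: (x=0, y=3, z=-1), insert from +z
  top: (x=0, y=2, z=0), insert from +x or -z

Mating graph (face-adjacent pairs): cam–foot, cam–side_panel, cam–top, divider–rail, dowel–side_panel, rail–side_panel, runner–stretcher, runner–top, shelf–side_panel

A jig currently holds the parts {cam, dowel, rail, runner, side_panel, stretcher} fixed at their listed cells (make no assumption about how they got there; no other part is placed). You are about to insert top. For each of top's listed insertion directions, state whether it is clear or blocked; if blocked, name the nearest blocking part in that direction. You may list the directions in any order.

+x: ray from top(0, 2, 0) has no placed part ⇒ clear
-z: nearest on ray is runner@(0, 2, -1) ⇒ blocked

+x: clear; -z: blocked by runner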